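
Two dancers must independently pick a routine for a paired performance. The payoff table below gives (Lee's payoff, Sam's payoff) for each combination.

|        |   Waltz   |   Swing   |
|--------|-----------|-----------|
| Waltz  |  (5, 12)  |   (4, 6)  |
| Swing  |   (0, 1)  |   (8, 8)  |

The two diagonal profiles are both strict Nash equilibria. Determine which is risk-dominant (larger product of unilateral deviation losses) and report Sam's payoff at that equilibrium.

At both Waltz: Lee loses 5 − 0 = 5 by deviating; Sam loses 12 − 6 = 6. Product = 5·6 = 30.
At both Swing: Lee loses 8 − 4 = 4 by deviating; Sam loses 8 − 1 = 7. Product = 4·7 = 28.
30 > 28, so both Waltz is risk-dominant. Sam's payoff there is 12.

12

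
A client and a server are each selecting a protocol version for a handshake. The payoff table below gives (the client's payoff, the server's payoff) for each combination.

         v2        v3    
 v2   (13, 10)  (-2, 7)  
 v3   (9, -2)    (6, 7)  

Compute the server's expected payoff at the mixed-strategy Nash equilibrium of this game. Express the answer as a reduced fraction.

The client mixes with probability p on v2, chosen so the server is indifferent: 10p + (-2)(1−p) = 7p + 7(1−p) gives p = 3/4.
The server's expected payoff is 10·3/4 + (-2)·1/4 = 7.

7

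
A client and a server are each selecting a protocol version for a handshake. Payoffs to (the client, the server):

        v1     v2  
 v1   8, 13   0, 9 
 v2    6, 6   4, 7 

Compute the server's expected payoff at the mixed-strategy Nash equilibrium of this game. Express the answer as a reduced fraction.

37/5

The client mixes with probability p on v1, chosen so the server is indifferent: 13p + 6(1−p) = 9p + 7(1−p) gives p = 1/5.
The server's expected payoff is 13·1/5 + 6·4/5 = 37/5.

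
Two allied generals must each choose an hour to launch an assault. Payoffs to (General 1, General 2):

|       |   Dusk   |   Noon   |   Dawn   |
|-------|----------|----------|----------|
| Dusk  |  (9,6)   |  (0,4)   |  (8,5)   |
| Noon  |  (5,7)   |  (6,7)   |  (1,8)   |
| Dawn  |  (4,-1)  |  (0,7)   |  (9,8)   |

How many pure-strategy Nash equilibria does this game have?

2

Both Dusk: General 1 gets 9 (best alternative 5); General 2 gets 6 (best alternative 5). Neither deviates — NE.
Both Dawn: General 1 gets 9 (best alternative 8); General 2 gets 8 (best alternative 7). Neither deviates — NE.
Both Noon is not a NE: General 2 would switch to Dawn (8 > 7).
No other cell survives both best-response checks, so there are 2 pure NE.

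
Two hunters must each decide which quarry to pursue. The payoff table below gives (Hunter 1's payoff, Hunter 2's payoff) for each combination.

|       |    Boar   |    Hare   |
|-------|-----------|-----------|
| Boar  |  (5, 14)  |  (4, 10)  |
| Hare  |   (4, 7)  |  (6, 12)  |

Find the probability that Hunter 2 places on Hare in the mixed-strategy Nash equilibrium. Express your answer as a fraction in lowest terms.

1/3

Hunter 2's mix q on Boar must make Hunter 1 indifferent between Boar and Hare.
Hunter 1's payoff from Boar: 5q + 4(1−q). From Hare: 4q + 6(1−q).
Set equal: 1q = 2(1−q) → q = 2/3.
Probability on Hare is 1 − 2/3 = 1/3.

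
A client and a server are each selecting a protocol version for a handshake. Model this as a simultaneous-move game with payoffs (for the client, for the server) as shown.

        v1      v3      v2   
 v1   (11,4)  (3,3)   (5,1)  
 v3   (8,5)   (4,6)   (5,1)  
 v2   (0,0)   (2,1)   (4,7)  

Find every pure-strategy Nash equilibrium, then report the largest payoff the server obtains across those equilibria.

6

Both v1 is a pure NE (the client: 11 ≥ 8; the server: 4 ≥ 3). The server gets 4.
Both v3 is a pure NE (the client: 4 ≥ 3; the server: 6 ≥ 5). The server gets 6.
Every other cell has a profitable deviation for at least one player. Highest of {4, 6} is 6.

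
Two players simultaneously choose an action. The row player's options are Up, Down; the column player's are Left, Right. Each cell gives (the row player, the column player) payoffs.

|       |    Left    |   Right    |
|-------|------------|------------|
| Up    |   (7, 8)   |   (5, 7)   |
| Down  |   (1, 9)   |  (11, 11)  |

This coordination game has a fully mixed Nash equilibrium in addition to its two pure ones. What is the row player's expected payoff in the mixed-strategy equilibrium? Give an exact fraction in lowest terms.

The column player mixes with probability q on Left, chosen so the row player is indifferent: 7q + 5(1−q) = 1q + 11(1−q) gives q = 1/2.
The row player's expected payoff (from either row, since indifferent) is 7·1/2 + 5·1/2 = 6.

6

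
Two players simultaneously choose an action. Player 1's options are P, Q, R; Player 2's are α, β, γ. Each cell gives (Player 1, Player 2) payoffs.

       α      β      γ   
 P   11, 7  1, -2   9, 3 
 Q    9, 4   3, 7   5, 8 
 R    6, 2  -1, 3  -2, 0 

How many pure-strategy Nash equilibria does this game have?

1

(P, α): Player 1 gets 11 (best alternative 9); Player 2 gets 7 (best alternative 3). Neither deviates — NE.
(R, γ) is not a NE: Player 1 would switch to P (9 > -2).
No other cell survives both best-response checks, so there is 1 pure NE.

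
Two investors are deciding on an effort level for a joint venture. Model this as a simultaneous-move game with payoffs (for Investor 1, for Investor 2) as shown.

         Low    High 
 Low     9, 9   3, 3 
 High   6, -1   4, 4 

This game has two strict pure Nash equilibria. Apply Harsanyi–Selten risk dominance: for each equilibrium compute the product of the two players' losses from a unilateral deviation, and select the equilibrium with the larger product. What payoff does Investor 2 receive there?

At both Low: Investor 1 loses 9 − 6 = 3 by deviating; Investor 2 loses 9 − 3 = 6. Product = 3·6 = 18.
At both High: Investor 1 loses 4 − 3 = 1 by deviating; Investor 2 loses 4 − (-1) = 5. Product = 1·5 = 5.
18 > 5, so both Low is risk-dominant. Investor 2's payoff there is 9.

9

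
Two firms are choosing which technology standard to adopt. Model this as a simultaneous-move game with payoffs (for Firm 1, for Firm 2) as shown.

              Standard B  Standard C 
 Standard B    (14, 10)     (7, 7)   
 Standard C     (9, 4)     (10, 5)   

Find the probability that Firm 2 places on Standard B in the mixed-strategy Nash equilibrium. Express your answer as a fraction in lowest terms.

3/8

Firm 2's mix q on Standard B must make Firm 1 indifferent between Standard B and Standard C.
Firm 1's payoff from Standard B: 14q + 7(1−q). From Standard C: 9q + 10(1−q).
Set equal: 5q = 3(1−q) → q = 3/8.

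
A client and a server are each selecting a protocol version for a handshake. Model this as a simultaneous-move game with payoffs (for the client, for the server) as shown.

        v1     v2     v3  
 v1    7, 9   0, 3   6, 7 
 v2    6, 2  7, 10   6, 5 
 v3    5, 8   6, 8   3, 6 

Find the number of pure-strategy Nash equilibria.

Both v1: the client gets 7 (best alternative 6); the server gets 9 (best alternative 7). Neither deviates — NE.
Both v2: the client gets 7 (best alternative 6); the server gets 10 (best alternative 5). Neither deviates — NE.
Both v3 is not a NE: the client would switch to v1 (6 > 3).
No other cell survives both best-response checks, so there are 2 pure NE.

2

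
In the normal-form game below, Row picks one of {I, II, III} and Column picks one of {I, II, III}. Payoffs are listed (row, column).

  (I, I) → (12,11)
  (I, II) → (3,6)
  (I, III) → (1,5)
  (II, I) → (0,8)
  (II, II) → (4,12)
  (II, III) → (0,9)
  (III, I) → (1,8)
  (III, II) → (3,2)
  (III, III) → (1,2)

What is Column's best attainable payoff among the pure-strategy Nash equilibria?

Both I is a pure NE (Row: 12 ≥ 1; Column: 11 ≥ 6). Column gets 11.
Both II is a pure NE (Row: 4 ≥ 3; Column: 12 ≥ 9). Column gets 12.
Every other cell has a profitable deviation for at least one player. Highest of {11, 12} is 12.

12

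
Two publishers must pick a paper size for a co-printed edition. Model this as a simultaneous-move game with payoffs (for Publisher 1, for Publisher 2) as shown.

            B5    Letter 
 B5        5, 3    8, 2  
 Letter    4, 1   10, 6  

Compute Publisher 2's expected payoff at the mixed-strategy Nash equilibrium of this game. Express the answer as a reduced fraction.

Publisher 1 mixes with probability p on B5, chosen so Publisher 2 is indifferent: 3p + 1(1−p) = 2p + 6(1−p) gives p = 5/6.
Publisher 2's expected payoff is 3·5/6 + 1·1/6 = 8/3.

8/3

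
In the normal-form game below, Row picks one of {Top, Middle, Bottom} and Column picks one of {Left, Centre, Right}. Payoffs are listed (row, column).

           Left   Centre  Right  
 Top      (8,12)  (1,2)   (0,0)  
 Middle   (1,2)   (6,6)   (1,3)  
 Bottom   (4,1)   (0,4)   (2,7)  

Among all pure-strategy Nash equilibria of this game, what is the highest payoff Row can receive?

8

(Top, Left) is a pure NE (Row: 8 ≥ 4; Column: 12 ≥ 2). Row gets 8.
(Middle, Centre) is a pure NE (Row: 6 ≥ 1; Column: 6 ≥ 3). Row gets 6.
(Bottom, Right) is a pure NE (Row: 2 ≥ 1; Column: 7 ≥ 4). Row gets 2.
Every other cell has a profitable deviation for at least one player. Highest of {8, 6, 2} is 8.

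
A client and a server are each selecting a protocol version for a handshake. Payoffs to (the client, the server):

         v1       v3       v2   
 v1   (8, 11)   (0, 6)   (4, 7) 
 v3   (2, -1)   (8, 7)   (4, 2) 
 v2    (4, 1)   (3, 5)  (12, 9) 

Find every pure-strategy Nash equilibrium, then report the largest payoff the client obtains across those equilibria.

Both v1 is a pure NE (the client: 8 ≥ 4; the server: 11 ≥ 7). The client gets 8.
Both v3 is a pure NE (the client: 8 ≥ 3; the server: 7 ≥ 2). The client gets 8.
Both v2 is a pure NE (the client: 12 ≥ 4; the server: 9 ≥ 5). The client gets 12.
Every other cell has a profitable deviation for at least one player. Highest of {8, 8, 12} is 12.

12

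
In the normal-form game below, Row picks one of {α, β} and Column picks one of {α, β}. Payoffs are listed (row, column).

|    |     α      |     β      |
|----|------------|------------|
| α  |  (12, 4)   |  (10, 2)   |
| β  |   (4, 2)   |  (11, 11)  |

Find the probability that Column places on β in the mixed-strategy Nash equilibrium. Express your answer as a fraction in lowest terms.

Column's mix q on α must make Row indifferent between α and β.
Row's payoff from α: 12q + 10(1−q). From β: 4q + 11(1−q).
Set equal: 8q = 1(1−q) → q = 1/9.
Probability on β is 1 − 1/9 = 8/9.

8/9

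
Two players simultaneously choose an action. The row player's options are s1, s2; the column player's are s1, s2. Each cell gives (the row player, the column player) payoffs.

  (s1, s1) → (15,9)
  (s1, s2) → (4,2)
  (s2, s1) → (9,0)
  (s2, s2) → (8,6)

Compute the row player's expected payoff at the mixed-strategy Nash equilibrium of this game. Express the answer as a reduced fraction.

42/5

The column player mixes with probability q on s1, chosen so the row player is indifferent: 15q + 4(1−q) = 9q + 8(1−q) gives q = 2/5.
The row player's expected payoff (from either row, since indifferent) is 15·2/5 + 4·3/5 = 42/5.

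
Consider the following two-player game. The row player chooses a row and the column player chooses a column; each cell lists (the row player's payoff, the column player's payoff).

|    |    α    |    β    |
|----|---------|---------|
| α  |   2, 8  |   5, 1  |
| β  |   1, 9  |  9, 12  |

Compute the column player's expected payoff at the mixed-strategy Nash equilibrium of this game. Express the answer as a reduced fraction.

87/10

The row player mixes with probability p on α, chosen so the column player is indifferent: 8p + 9(1−p) = 1p + 12(1−p) gives p = 3/10.
The column player's expected payoff is 8·3/10 + 9·7/10 = 87/10.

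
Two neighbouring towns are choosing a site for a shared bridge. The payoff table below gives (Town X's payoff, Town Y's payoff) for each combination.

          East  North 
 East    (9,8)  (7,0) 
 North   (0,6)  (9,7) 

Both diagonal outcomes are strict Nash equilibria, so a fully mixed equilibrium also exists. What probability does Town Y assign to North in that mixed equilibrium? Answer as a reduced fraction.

Town Y's mix q on East must make Town X indifferent between East and North.
Town X's payoff from East: 9q + 7(1−q). From North: 0q + 9(1−q).
Set equal: 9q = 2(1−q) → q = 2/11.
Probability on North is 1 − 2/11 = 9/11.

9/11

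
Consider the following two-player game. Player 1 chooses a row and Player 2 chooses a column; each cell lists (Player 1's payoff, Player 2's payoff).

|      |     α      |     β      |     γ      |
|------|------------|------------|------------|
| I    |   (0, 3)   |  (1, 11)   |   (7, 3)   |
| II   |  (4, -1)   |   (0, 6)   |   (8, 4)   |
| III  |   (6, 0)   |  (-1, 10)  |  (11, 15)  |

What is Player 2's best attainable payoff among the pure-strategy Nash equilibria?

15

(I, β) is a pure NE (Player 1: 1 ≥ 0; Player 2: 11 ≥ 3). Player 2 gets 11.
(III, γ) is a pure NE (Player 1: 11 ≥ 8; Player 2: 15 ≥ 10). Player 2 gets 15.
Every other cell has a profitable deviation for at least one player. Highest of {11, 15} is 15.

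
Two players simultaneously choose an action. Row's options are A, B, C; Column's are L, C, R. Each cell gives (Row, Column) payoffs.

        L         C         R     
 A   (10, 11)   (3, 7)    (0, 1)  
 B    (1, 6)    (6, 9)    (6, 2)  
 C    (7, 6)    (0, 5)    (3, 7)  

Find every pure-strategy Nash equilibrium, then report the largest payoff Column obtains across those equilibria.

(A, L) is a pure NE (Row: 10 ≥ 7; Column: 11 ≥ 7). Column gets 11.
(B, C) is a pure NE (Row: 6 ≥ 3; Column: 9 ≥ 6). Column gets 9.
Every other cell has a profitable deviation for at least one player. Highest of {11, 9} is 11.

11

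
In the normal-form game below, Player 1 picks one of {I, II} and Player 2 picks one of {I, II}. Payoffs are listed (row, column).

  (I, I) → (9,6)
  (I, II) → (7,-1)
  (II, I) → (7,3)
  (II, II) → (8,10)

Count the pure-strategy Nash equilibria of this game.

2

Both I: Player 1 gets 9 (best alternative 7); Player 2 gets 6 (best alternative -1). Neither deviates — NE.
Both II: Player 1 gets 8 (best alternative 7); Player 2 gets 10 (best alternative 3). Neither deviates — NE.
(II, I) is not a NE: Player 1 would switch to I (9 > 7).
No other cell survives both best-response checks, so there are 2 pure NE.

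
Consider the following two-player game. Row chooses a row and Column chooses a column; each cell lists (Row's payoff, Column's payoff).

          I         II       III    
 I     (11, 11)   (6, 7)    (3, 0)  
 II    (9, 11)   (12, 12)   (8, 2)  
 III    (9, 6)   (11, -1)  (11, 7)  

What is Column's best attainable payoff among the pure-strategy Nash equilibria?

12

Both I is a pure NE (Row: 11 ≥ 9; Column: 11 ≥ 7). Column gets 11.
Both II is a pure NE (Row: 12 ≥ 11; Column: 12 ≥ 11). Column gets 12.
Both III is a pure NE (Row: 11 ≥ 8; Column: 7 ≥ 6). Column gets 7.
Every other cell has a profitable deviation for at least one player. Highest of {11, 12, 7} is 12.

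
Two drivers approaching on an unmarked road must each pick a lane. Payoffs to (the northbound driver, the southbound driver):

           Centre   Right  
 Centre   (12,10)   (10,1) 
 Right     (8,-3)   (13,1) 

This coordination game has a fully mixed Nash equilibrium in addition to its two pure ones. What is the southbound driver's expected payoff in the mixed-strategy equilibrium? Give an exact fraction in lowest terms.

1

The northbound driver mixes with probability p on Centre, chosen so the southbound driver is indifferent: 10p + (-3)(1−p) = 1p + 1(1−p) gives p = 4/13.
The southbound driver's expected payoff is 10·4/13 + (-3)·9/13 = 1.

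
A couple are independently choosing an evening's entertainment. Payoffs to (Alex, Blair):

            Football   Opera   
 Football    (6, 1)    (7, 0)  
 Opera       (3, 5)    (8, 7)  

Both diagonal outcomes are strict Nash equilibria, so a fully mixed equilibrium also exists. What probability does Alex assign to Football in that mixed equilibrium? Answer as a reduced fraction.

Alex's mix p on Football must make Blair indifferent between Football and Opera.
Blair's payoff from Football: 1p + 5(1−p). From Opera: 0p + 7(1−p).
Set equal: 1p = 2(1−p) → p = 2/3.

2/3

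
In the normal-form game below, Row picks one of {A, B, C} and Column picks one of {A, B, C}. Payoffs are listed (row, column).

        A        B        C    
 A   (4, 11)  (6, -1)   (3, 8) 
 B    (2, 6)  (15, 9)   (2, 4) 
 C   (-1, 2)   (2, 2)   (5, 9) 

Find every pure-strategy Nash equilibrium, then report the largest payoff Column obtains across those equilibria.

Both A is a pure NE (Row: 4 ≥ 2; Column: 11 ≥ 8). Column gets 11.
Both B is a pure NE (Row: 15 ≥ 6; Column: 9 ≥ 6). Column gets 9.
Both C is a pure NE (Row: 5 ≥ 3; Column: 9 ≥ 2). Column gets 9.
Every other cell has a profitable deviation for at least one player. Highest of {11, 9, 9} is 11.

11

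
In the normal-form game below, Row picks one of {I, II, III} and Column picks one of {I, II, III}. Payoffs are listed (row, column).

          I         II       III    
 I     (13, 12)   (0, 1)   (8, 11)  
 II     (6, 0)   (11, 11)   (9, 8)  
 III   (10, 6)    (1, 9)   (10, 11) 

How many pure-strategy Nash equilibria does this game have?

Both I: Row gets 13 (best alternative 10); Column gets 12 (best alternative 11). Neither deviates — NE.
Both II: Row gets 11 (best alternative 1); Column gets 11 (best alternative 8). Neither deviates — NE.
Both III: Row gets 10 (best alternative 9); Column gets 11 (best alternative 9). Neither deviates — NE.
(I, III) is not a NE: Row would switch to III (10 > 8).
No other cell survives both best-response checks, so there are 3 pure NE.

3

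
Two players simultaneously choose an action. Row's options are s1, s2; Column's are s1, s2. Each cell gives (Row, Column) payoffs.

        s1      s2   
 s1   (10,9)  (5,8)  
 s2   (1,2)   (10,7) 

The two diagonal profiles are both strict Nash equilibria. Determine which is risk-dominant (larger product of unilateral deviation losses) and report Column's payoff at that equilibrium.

At both s1: Row loses 10 − 1 = 9 by deviating; Column loses 9 − 8 = 1. Product = 9·1 = 9.
At both s2: Row loses 10 − 5 = 5 by deviating; Column loses 7 − 2 = 5. Product = 5·5 = 25.
25 > 9, so both s2 is risk-dominant. Column's payoff there is 7.

7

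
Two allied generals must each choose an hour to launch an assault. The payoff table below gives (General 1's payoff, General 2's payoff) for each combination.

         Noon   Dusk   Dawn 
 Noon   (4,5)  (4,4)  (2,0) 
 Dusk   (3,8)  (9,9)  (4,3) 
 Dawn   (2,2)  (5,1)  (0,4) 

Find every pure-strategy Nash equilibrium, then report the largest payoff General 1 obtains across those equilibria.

9

Both Noon is a pure NE (General 1: 4 ≥ 3; General 2: 5 ≥ 4). General 1 gets 4.
Both Dusk is a pure NE (General 1: 9 ≥ 5; General 2: 9 ≥ 8). General 1 gets 9.
Every other cell has a profitable deviation for at least one player. Highest of {4, 9} is 9.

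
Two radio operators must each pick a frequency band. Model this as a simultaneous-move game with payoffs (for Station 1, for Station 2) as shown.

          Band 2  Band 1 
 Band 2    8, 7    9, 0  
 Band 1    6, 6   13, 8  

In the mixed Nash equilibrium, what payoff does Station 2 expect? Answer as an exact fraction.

Station 1 mixes with probability p on Band 2, chosen so Station 2 is indifferent: 7p + 6(1−p) = 0p + 8(1−p) gives p = 2/9.
Station 2's expected payoff is 7·2/9 + 6·7/9 = 56/9.

56/9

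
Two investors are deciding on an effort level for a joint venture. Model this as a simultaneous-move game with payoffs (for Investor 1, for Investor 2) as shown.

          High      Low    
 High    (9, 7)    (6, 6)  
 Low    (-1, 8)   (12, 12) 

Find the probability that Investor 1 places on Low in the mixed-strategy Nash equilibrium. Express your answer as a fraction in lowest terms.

1/5

Investor 1's mix p on High must make Investor 2 indifferent between High and Low.
Investor 2's payoff from High: 7p + 8(1−p). From Low: 6p + 12(1−p).
Set equal: 1p = 4(1−p) → p = 4/5.
Probability on Low is 1 − 4/5 = 1/5.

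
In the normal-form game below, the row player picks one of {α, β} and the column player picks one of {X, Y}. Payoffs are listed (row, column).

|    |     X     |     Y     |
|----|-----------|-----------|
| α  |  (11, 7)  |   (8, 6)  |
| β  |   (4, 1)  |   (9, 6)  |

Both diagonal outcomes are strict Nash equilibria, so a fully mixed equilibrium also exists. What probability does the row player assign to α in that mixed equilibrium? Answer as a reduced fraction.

The row player's mix p on α must make the column player indifferent between X and Y.
The column player's payoff from X: 7p + 1(1−p). From Y: 6p + 6(1−p).
Set equal: 1p = 5(1−p) → p = 5/6.

5/6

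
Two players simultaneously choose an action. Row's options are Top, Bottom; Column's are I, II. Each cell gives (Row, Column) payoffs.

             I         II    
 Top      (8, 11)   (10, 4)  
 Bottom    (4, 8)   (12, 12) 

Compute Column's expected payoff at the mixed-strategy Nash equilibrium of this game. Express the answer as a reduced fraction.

100/11

Row mixes with probability p on Top, chosen so Column is indifferent: 11p + 8(1−p) = 4p + 12(1−p) gives p = 4/11.
Column's expected payoff is 11·4/11 + 8·7/11 = 100/11.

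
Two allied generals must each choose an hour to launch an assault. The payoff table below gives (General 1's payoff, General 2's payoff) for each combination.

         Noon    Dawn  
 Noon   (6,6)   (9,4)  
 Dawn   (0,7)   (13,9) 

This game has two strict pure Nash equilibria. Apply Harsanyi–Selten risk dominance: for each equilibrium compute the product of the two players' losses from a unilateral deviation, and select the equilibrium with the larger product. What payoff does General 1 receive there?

At both Noon: General 1 loses 6 − 0 = 6 by deviating; General 2 loses 6 − 4 = 2. Product = 6·2 = 12.
At both Dawn: General 1 loses 13 − 9 = 4 by deviating; General 2 loses 9 − 7 = 2. Product = 4·2 = 8.
12 > 8, so both Noon is risk-dominant. General 1's payoff there is 6.

6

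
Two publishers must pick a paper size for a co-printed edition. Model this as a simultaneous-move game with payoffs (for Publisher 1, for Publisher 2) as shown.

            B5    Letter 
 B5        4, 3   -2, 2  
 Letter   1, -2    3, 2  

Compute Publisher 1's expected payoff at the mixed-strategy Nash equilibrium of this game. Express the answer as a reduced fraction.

Publisher 2 mixes with probability q on B5, chosen so Publisher 1 is indifferent: 4q + (-2)(1−q) = 1q + 3(1−q) gives q = 5/8.
Publisher 1's expected payoff (from either row, since indifferent) is 4·5/8 + (-2)·3/8 = 7/4.

7/4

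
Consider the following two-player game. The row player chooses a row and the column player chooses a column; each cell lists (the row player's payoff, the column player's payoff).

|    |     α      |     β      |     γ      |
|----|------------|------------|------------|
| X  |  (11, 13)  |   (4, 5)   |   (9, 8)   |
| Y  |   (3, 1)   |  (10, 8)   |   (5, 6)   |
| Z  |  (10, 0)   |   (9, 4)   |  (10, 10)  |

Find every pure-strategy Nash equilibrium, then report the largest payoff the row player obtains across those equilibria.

11

(X, α) is a pure NE (the row player: 11 ≥ 10; the column player: 13 ≥ 8). The row player gets 11.
(Y, β) is a pure NE (the row player: 10 ≥ 9; the column player: 8 ≥ 6). The row player gets 10.
(Z, γ) is a pure NE (the row player: 10 ≥ 9; the column player: 10 ≥ 4). The row player gets 10.
Every other cell has a profitable deviation for at least one player. Highest of {11, 10, 10} is 11.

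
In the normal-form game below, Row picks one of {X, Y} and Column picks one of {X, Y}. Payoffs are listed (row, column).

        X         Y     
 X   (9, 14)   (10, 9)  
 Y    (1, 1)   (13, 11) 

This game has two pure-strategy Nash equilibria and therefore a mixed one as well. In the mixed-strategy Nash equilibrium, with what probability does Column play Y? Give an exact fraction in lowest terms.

Column's mix q on X must make Row indifferent between X and Y.
Row's payoff from X: 9q + 10(1−q). From Y: 1q + 13(1−q).
Set equal: 8q = 3(1−q) → q = 3/11.
Probability on Y is 1 − 3/11 = 8/11.

8/11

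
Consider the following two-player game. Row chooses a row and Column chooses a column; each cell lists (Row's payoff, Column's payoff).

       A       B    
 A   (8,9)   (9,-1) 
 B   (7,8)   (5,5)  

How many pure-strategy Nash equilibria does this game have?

Both A: Row gets 8 (best alternative 7); Column gets 9 (best alternative -1). Neither deviates — NE.
Both B is not a NE: Row would switch to A (9 > 5).
No other cell survives both best-response checks, so there is 1 pure NE.

1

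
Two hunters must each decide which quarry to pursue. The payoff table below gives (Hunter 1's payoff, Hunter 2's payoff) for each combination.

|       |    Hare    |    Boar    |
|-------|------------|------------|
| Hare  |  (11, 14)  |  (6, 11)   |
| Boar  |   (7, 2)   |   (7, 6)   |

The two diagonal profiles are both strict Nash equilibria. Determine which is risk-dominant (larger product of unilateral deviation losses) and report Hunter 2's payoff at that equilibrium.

14

At both Hare: Hunter 1 loses 11 − 7 = 4 by deviating; Hunter 2 loses 14 − 11 = 3. Product = 4·3 = 12.
At both Boar: Hunter 1 loses 7 − 6 = 1 by deviating; Hunter 2 loses 6 − 2 = 4. Product = 1·4 = 4.
12 > 4, so both Hare is risk-dominant. Hunter 2's payoff there is 14.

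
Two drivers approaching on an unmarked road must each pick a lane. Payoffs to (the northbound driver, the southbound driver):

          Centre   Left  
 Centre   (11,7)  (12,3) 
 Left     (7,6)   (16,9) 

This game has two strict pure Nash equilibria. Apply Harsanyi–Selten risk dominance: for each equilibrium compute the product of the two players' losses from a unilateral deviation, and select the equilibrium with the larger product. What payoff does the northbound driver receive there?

11

At both Centre: the northbound driver loses 11 − 7 = 4 by deviating; the southbound driver loses 7 − 3 = 4. Product = 4·4 = 16.
At both Left: the northbound driver loses 16 − 12 = 4 by deviating; the southbound driver loses 9 − 6 = 3. Product = 4·3 = 12.
16 > 12, so both Centre is risk-dominant. The northbound driver's payoff there is 11.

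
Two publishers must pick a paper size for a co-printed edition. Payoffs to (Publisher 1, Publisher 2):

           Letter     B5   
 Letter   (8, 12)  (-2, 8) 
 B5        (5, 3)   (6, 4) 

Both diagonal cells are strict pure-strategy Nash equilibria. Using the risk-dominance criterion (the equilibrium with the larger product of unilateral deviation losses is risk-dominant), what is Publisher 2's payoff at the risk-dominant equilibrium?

12

At both Letter: Publisher 1 loses 8 − 5 = 3 by deviating; Publisher 2 loses 12 − 8 = 4. Product = 3·4 = 12.
At both B5: Publisher 1 loses 6 − (-2) = 8 by deviating; Publisher 2 loses 4 − 3 = 1. Product = 8·1 = 8.
12 > 8, so both Letter is risk-dominant. Publisher 2's payoff there is 12.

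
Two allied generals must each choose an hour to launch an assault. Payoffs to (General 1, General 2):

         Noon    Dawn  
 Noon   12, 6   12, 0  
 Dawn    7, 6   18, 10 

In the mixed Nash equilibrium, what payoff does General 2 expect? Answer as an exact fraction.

General 1 mixes with probability p on Noon, chosen so General 2 is indifferent: 6p + 6(1−p) = 0p + 10(1−p) gives p = 2/5.
General 2's expected payoff is 6·2/5 + 6·3/5 = 6.

6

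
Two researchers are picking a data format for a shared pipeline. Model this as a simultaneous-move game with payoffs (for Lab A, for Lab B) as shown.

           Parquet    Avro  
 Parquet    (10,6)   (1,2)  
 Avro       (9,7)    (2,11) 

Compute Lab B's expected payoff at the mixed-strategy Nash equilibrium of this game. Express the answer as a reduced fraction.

13/2

Lab A mixes with probability p on Parquet, chosen so Lab B is indifferent: 6p + 7(1−p) = 2p + 11(1−p) gives p = 1/2.
Lab B's expected payoff is 6·1/2 + 7·1/2 = 13/2.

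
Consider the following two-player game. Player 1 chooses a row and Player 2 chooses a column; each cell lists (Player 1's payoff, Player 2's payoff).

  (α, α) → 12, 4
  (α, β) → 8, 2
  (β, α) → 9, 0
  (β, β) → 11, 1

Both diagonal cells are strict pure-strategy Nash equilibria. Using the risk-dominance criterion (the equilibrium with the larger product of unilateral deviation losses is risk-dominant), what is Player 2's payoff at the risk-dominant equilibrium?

At both α: Player 1 loses 12 − 9 = 3 by deviating; Player 2 loses 4 − 2 = 2. Product = 3·2 = 6.
At both β: Player 1 loses 11 − 8 = 3 by deviating; Player 2 loses 1 − 0 = 1. Product = 3·1 = 3.
6 > 3, so both α is risk-dominant. Player 2's payoff there is 4.

4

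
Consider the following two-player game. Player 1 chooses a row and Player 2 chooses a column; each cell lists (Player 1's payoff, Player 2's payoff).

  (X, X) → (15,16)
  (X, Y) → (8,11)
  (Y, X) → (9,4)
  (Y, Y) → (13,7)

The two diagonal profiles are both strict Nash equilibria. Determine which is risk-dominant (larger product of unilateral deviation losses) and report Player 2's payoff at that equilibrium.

At both X: Player 1 loses 15 − 9 = 6 by deviating; Player 2 loses 16 − 11 = 5. Product = 6·5 = 30.
At both Y: Player 1 loses 13 − 8 = 5 by deviating; Player 2 loses 7 − 4 = 3. Product = 5·3 = 15.
30 > 15, so both X is risk-dominant. Player 2's payoff there is 16.

16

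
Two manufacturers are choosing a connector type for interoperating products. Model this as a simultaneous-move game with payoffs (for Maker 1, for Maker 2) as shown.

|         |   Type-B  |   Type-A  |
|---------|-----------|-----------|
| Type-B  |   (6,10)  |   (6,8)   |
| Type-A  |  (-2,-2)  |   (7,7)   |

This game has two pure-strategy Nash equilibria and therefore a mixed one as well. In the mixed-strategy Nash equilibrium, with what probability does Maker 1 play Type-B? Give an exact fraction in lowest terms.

Maker 1's mix p on Type-B must make Maker 2 indifferent between Type-B and Type-A.
Maker 2's payoff from Type-B: 10p + (-2)(1−p). From Type-A: 8p + 7(1−p).
Set equal: 2p = 9(1−p) → p = 9/11.

9/11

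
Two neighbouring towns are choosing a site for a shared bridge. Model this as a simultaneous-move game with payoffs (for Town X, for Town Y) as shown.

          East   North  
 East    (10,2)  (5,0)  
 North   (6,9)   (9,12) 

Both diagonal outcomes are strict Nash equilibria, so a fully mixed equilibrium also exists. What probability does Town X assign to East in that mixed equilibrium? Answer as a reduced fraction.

Town X's mix p on East must make Town Y indifferent between East and North.
Town Y's payoff from East: 2p + 9(1−p). From North: 0p + 12(1−p).
Set equal: 2p = 3(1−p) → p = 3/5.

3/5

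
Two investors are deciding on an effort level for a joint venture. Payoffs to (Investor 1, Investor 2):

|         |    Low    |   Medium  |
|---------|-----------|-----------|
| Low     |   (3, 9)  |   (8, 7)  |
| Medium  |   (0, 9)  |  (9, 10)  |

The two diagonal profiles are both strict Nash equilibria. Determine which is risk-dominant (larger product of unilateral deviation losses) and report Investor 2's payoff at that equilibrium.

9

At both Low: Investor 1 loses 3 − 0 = 3 by deviating; Investor 2 loses 9 − 7 = 2. Product = 3·2 = 6.
At both Medium: Investor 1 loses 9 − 8 = 1 by deviating; Investor 2 loses 10 − 9 = 1. Product = 1·1 = 1.
6 > 1, so both Low is risk-dominant. Investor 2's payoff there is 9.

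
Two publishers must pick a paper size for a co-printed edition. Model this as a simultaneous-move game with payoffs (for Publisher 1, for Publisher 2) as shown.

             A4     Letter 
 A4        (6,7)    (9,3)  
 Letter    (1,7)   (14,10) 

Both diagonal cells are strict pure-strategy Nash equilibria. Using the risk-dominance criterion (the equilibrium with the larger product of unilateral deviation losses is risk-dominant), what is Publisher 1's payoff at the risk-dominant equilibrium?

6

At both A4: Publisher 1 loses 6 − 1 = 5 by deviating; Publisher 2 loses 7 − 3 = 4. Product = 5·4 = 20.
At both Letter: Publisher 1 loses 14 − 9 = 5 by deviating; Publisher 2 loses 10 − 7 = 3. Product = 5·3 = 15.
20 > 15, so both A4 is risk-dominant. Publisher 1's payoff there is 6.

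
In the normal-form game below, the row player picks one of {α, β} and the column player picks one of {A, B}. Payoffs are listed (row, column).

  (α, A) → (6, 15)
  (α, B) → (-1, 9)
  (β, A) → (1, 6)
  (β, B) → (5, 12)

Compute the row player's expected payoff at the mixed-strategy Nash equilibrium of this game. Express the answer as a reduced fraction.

The column player mixes with probability q on A, chosen so the row player is indifferent: 6q + (-1)(1−q) = 1q + 5(1−q) gives q = 6/11.
The row player's expected payoff (from either row, since indifferent) is 6·6/11 + (-1)·5/11 = 31/11.

31/11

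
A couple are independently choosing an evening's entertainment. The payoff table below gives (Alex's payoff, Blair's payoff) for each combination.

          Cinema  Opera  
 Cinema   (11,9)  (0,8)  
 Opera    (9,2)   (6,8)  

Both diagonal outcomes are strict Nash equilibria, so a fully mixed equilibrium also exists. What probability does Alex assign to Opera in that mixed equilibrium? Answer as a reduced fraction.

Alex's mix p on Cinema must make Blair indifferent between Cinema and Opera.
Blair's payoff from Cinema: 9p + 2(1−p). From Opera: 8p + 8(1−p).
Set equal: 1p = 6(1−p) → p = 6/7.
Probability on Opera is 1 − 6/7 = 1/7.

1/7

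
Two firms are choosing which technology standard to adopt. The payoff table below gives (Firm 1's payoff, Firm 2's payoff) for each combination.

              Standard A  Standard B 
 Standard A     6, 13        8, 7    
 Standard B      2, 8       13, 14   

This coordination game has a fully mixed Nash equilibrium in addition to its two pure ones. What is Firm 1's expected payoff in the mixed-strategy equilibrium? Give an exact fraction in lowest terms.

Firm 2 mixes with probability q on Standard A, chosen so Firm 1 is indifferent: 6q + 8(1−q) = 2q + 13(1−q) gives q = 5/9.
Firm 1's expected payoff (from either row, since indifferent) is 6·5/9 + 8·4/9 = 62/9.

62/9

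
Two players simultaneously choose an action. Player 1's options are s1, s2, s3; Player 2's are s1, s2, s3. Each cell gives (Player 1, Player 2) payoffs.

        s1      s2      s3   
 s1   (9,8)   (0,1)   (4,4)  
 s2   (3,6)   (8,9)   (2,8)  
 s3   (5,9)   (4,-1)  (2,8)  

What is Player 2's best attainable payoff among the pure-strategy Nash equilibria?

9

Both s1 is a pure NE (Player 1: 9 ≥ 5; Player 2: 8 ≥ 4). Player 2 gets 8.
Both s2 is a pure NE (Player 1: 8 ≥ 4; Player 2: 9 ≥ 8). Player 2 gets 9.
Every other cell has a profitable deviation for at least one player. Highest of {8, 9} is 9.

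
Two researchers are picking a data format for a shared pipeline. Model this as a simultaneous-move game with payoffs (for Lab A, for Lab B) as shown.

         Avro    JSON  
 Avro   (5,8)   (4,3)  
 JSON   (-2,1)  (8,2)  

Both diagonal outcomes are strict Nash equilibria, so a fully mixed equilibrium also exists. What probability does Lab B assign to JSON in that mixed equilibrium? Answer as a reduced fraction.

Lab B's mix q on Avro must make Lab A indifferent between Avro and JSON.
Lab A's payoff from Avro: 5q + 4(1−q). From JSON: (-2)q + 8(1−q).
Set equal: 7q = 4(1−q) → q = 4/11.
Probability on JSON is 1 − 4/11 = 7/11.

7/11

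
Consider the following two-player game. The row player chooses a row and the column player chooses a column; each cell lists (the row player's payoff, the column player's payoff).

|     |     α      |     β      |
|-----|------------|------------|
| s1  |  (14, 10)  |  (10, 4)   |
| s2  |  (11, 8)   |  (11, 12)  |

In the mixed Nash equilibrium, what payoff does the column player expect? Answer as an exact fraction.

44/5

The row player mixes with probability p on s1, chosen so the column player is indifferent: 10p + 8(1−p) = 4p + 12(1−p) gives p = 2/5.
The column player's expected payoff is 10·2/5 + 8·3/5 = 44/5.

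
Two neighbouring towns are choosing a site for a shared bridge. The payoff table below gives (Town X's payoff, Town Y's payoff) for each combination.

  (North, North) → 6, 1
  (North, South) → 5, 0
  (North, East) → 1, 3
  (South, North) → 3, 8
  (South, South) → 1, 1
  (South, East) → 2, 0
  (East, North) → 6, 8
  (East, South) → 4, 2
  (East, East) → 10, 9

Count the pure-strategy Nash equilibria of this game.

Both East: Town X gets 10 (best alternative 2); Town Y gets 9 (best alternative 8). Neither deviates — NE.
Both South is not a NE: Town X would switch to North (5 > 1).
No other cell survives both best-response checks, so there is 1 pure NE.

1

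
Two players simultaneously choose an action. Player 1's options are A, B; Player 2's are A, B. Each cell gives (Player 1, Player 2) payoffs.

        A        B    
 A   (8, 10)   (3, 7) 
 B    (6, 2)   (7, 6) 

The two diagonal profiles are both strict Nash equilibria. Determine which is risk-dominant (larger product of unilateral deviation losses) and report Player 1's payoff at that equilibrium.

7

At both A: Player 1 loses 8 − 6 = 2 by deviating; Player 2 loses 10 − 7 = 3. Product = 2·3 = 6.
At both B: Player 1 loses 7 − 3 = 4 by deviating; Player 2 loses 6 − 2 = 4. Product = 4·4 = 16.
16 > 6, so both B is risk-dominant. Player 1's payoff there is 7.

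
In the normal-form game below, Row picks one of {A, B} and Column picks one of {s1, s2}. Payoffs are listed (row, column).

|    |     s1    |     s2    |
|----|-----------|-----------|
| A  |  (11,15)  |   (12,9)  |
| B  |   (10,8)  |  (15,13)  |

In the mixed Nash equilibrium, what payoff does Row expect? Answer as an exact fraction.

Column mixes with probability q on s1, chosen so Row is indifferent: 11q + 12(1−q) = 10q + 15(1−q) gives q = 3/4.
Row's expected payoff (from either row, since indifferent) is 11·3/4 + 12·1/4 = 45/4.

45/4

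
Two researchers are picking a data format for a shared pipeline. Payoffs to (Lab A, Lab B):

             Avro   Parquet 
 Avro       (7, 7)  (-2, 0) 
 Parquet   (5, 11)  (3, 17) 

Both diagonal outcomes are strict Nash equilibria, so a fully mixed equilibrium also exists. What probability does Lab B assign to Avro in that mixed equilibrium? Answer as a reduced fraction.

5/7

Lab B's mix q on Avro must make Lab A indifferent between Avro and Parquet.
Lab A's payoff from Avro: 7q + (-2)(1−q). From Parquet: 5q + 3(1−q).
Set equal: 2q = 5(1−q) → q = 5/7.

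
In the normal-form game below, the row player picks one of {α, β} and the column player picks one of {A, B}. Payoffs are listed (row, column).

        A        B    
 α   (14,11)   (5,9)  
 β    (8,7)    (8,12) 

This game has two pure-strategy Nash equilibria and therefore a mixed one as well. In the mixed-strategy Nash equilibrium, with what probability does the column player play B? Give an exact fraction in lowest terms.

2/3

The column player's mix q on A must make the row player indifferent between α and β.
The row player's payoff from α: 14q + 5(1−q). From β: 8q + 8(1−q).
Set equal: 6q = 3(1−q) → q = 3/9 = 1/3.
Probability on B is 1 − 1/3 = 2/3.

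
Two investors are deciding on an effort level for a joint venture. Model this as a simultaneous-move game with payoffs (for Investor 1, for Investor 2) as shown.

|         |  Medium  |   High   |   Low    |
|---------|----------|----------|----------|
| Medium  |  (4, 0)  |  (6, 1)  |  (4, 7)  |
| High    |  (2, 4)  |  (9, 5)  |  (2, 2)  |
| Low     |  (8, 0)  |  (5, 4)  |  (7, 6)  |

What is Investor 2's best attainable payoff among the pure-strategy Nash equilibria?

6

Both High is a pure NE (Investor 1: 9 ≥ 6; Investor 2: 5 ≥ 4). Investor 2 gets 5.
Both Low is a pure NE (Investor 1: 7 ≥ 4; Investor 2: 6 ≥ 4). Investor 2 gets 6.
Every other cell has a profitable deviation for at least one player. Highest of {5, 6} is 6.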